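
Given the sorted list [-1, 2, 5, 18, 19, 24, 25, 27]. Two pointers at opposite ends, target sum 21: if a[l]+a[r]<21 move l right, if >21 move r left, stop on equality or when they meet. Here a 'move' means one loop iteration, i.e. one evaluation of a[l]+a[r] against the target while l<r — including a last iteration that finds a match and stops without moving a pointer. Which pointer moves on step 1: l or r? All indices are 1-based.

[1,8] -1+27=26 >21 → r--

r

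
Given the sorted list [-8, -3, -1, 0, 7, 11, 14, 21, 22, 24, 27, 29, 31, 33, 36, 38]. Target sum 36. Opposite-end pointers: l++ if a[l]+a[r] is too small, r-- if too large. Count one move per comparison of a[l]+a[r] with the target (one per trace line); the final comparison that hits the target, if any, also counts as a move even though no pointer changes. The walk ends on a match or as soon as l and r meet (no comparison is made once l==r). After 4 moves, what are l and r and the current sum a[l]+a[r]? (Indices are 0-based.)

l=3, r=14, sum=36

l=0 r=15: -8+38=30 <36, l++
l=1 r=15: -3+38=35 <36, l++
l=2 r=15: -1+38=37 >36, r--
l=2 r=14: -1+36=35 <36, l++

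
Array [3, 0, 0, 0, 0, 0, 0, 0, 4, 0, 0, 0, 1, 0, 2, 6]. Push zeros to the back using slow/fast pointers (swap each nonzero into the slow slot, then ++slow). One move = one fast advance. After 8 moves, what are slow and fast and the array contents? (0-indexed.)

slow=1, fast=8, a=[3, 0, 0, 0, 0, 0, 0, 0, 4, 0, 0, 0, 1, 0, 2, 6]

(s=0,f=0) a[fast]=3≠0 swap→a[0]=3 → slow++,fast++
(s=1,f=1) a[fast]=0 → fast++
(s=1,f=2) a[fast]=0 → fast++
(s=1,f=3) a[fast]=0 → fast++
(s=1,f=4) a[fast]=0 → fast++
(s=1,f=5) a[fast]=0 → fast++
(s=1,f=6) a[fast]=0 → fast++
(s=1,f=7) a[fast]=0 → fast++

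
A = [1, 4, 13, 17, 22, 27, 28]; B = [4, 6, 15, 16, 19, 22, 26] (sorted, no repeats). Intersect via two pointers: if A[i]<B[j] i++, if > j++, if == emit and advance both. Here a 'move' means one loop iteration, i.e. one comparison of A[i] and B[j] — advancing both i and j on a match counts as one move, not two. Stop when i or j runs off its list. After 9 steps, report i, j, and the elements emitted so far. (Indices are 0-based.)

i=5, j=6, emitted=[4, 22]

i=0 j=0: 1<4, i++
i=1 j=0: 4==4 emit, i++,j++
i=2 j=1: 13>6, j++
i=2 j=2: 13<15, i++
i=3 j=2: 17>15, j++
i=3 j=3: 17>16, j++
i=3 j=4: 17<19, i++
i=4 j=4: 22>19, j++
i=4 j=5: 22==22 emit, i++,j++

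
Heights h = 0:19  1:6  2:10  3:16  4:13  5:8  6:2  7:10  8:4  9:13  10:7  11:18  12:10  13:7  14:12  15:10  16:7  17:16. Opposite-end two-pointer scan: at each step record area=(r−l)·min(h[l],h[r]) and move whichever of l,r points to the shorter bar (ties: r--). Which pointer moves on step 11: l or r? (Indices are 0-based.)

r

[0,17] min(19,16)*17=272 best=272 * → r--
[0,16] min(19,7)*16=112 best=272 → r--
[0,15] min(19,10)*15=150 best=272 → r--
[0,14] min(19,12)*14=168 best=272 → r--
[0,13] min(19,7)*13=91 best=272 → r--
[0,12] min(19,10)*12=120 best=272 → r--
[0,11] min(19,18)*11=198 best=272 → r--
[0,10] min(19,7)*10=70 best=272 → r--
[0,9] min(19,13)*9=117 best=272 → r--
[0,8] min(19,4)*8=32 best=272 → r--
[0,7] min(19,10)*7=70 best=272 → r--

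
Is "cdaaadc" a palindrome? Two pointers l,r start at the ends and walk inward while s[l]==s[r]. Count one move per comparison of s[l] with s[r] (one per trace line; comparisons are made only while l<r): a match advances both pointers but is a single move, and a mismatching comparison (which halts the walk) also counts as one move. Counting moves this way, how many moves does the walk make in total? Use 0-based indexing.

l=0 r=6: 'c'=='c', l++,r--
l=1 r=5: 'd'=='d', l++,r--
l=2 r=4: 'a'=='a', l++,r--

3 moves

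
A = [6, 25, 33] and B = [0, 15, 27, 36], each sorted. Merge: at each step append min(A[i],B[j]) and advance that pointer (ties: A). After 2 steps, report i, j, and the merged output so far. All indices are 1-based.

[i=1,j=1] A[i]=6>B[j]=0 take 0 → j++
[i=1,j=2] A[i]=6<=B[j]=15 take 6 → i++

i=2, j=2, merged so far=[0, 6]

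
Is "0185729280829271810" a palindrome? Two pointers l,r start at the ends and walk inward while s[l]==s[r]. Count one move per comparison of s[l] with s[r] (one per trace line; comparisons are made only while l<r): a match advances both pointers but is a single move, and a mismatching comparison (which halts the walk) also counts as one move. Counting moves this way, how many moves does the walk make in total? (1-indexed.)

[1,19] '0'=='0' → l++,r--
[2,18] '1'=='1' → l++,r--
[3,17] '8'=='8' → l++,r--
[4,16] '5'!='1' → stop

4 moves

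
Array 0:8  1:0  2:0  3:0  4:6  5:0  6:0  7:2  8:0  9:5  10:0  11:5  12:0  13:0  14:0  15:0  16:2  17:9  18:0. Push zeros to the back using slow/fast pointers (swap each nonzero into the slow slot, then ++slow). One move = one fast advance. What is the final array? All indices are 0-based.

[8, 6, 2, 5, 5, 2, 9, 0, 0, 0, 0, 0, 0, 0, 0, 0, 0, 0, 0]

(s=0,f=0) a[fast]=8≠0 swap→a[0]=8 → slow++,fast++
(s=1,f=1) a[fast]=0 → fast++
(s=1,f=2) a[fast]=0 → fast++
(s=1,f=3) a[fast]=0 → fast++
(s=1,f=4) a[fast]=6≠0 swap→a[1]=6 → slow++,fast++
(s=2,f=5) a[fast]=0 → fast++
(s=2,f=6) a[fast]=0 → fast++
(s=2,f=7) a[fast]=2≠0 swap→a[2]=2 → slow++,fast++
(s=3,f=8) a[fast]=0 → fast++
(s=3,f=9) a[fast]=5≠0 swap→a[3]=5 → slow++,fast++
(s=4,f=10) a[fast]=0 → fast++
(s=4,f=11) a[fast]=5≠0 swap→a[4]=5 → slow++,fast++
(s=5,f=12) a[fast]=0 → fast++
(s=5,f=13) a[fast]=0 → fast++
(s=5,f=14) a[fast]=0 → fast++
(s=5,f=15) a[fast]=0 → fast++
(s=5,f=16) a[fast]=2≠0 swap→a[5]=2 → slow++,fast++
(s=6,f=17) a[fast]=9≠0 swap→a[6]=9 → slow++,fast++
(s=7,f=18) a[fast]=0 → fast++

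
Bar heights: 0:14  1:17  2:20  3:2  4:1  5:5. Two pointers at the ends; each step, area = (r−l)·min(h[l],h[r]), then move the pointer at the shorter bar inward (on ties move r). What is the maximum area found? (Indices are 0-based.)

max area = 28

[0,5] min(14,5)*5=25 best=25 * → r--
[0,4] min(14,1)*4=4 best=25 → r--
[0,3] min(14,2)*3=6 best=25 → r--
[0,2] min(14,20)*2=28 best=28 * → l++
[1,2] min(17,20)*1=17 best=28 → l++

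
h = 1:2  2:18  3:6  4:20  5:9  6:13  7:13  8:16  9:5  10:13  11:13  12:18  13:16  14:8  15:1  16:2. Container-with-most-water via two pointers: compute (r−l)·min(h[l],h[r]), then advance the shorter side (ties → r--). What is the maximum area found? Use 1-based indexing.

max area = 180

[1,16] min(2,2)*15=30 best=30 * → r--
[1,15] min(2,1)*14=14 best=30 → r--
[1,14] min(2,8)*13=26 best=30 → l++
[2,14] min(18,8)*12=96 best=96 * → r--
[2,13] min(18,16)*11=176 best=176 * → r--
[2,12] min(18,18)*10=180 best=180 * → r--
[2,11] min(18,13)*9=117 best=180 → r--
[2,10] min(18,13)*8=104 best=180 → r--
[2,9] min(18,5)*7=35 best=180 → r--
[2,8] min(18,16)*6=96 best=180 → r--
[2,7] min(18,13)*5=65 best=180 → r--
[2,6] min(18,13)*4=52 best=180 → r--
[2,5] min(18,9)*3=27 best=180 → r--
[2,4] min(18,20)*2=36 best=180 → l++
[3,4] min(6,20)*1=6 best=180 → l++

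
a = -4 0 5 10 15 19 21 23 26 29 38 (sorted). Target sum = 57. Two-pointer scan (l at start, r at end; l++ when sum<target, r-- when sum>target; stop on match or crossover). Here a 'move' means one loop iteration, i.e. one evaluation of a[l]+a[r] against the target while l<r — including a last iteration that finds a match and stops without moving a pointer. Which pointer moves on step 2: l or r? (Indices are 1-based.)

l

[1,11] -4+38=34 <57 → l++
[2,11] 0+38=38 <57 → l++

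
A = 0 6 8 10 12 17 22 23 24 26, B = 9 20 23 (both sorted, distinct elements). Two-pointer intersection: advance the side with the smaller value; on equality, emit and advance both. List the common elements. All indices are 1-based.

i=1 j=1: 0<9, i++
i=2 j=1: 6<9, i++
i=3 j=1: 8<9, i++
i=4 j=1: 10>9, j++
i=4 j=2: 10<20, i++
i=5 j=2: 12<20, i++
i=6 j=2: 17<20, i++
i=7 j=2: 22>20, j++
i=7 j=3: 22<23, i++
i=8 j=3: 23==23 emit, i++,j++

intersection = [23]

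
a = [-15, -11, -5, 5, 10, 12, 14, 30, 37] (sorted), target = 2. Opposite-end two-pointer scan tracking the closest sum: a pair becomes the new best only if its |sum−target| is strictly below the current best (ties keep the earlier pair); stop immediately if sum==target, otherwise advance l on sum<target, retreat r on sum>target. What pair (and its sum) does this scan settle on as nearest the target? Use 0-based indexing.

l=0 r=8: -15+37=22 d=20 *, r--
l=0 r=7: -15+30=15 d=13 *, r--
l=0 r=6: -15+14=-1 d=3 *, l++
l=1 r=6: -11+14=3 d=1 *, r--
l=1 r=5: -11+12=1 d=1, l++
l=2 r=5: -5+12=7 d=5, r--
l=2 r=4: -5+10=5 d=3, r--
l=2 r=3: -5+5=0 d=2, l++

pair (-11, 14) with sum 3 (|Δ|=1)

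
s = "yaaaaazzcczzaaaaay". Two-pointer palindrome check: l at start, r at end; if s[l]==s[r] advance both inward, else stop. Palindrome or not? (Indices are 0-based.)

palindrome

[0,17] 'y'=='y' → l++,r--
[1,16] 'a'=='a' → l++,r--
[2,15] 'a'=='a' → l++,r--
[3,14] 'a'=='a' → l++,r--
[4,13] 'a'=='a' → l++,r--
[5,12] 'a'=='a' → l++,r--
[6,11] 'z'=='z' → l++,r--
[7,10] 'z'=='z' → l++,r--
[8,9] 'c'=='c' → l++,r--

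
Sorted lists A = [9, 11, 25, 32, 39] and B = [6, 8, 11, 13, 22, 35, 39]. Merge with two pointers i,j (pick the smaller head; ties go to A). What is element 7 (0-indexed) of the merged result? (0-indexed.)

merged[7] = 25

i=0 j=0: A[i]=9>B[j]=6 take 6, j++
i=0 j=1: A[i]=9>B[j]=8 take 8, j++
i=0 j=2: A[i]=9<=B[j]=11 take 9, i++
i=1 j=2: A[i]=11<=B[j]=11 take 11, i++
i=2 j=2: A[i]=25>B[j]=11 take 11, j++
i=2 j=3: A[i]=25>B[j]=13 take 13, j++
i=2 j=4: A[i]=25>B[j]=22 take 22, j++
i=2 j=5: A[i]=25<=B[j]=35 take 25, i++
i=3 j=5: A[i]=32<=B[j]=35 take 32, i++
i=4 j=5: A[i]=39>B[j]=35 take 35, j++
i=4 j=6: A[i]=39<=B[j]=39 take 39, i++
i=5 j=6: A done, take B[j]=39, j++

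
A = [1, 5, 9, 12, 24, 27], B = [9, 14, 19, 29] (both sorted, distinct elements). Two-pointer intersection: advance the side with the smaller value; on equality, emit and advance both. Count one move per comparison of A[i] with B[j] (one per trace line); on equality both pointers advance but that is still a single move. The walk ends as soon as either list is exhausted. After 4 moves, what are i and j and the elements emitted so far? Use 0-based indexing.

[i=0,j=0] 1<9 → i++
[i=1,j=0] 5<9 → i++
[i=2,j=0] 9==9 emit → i++,j++
[i=3,j=1] 12<14 → i++

i=4, j=1, emitted=[9]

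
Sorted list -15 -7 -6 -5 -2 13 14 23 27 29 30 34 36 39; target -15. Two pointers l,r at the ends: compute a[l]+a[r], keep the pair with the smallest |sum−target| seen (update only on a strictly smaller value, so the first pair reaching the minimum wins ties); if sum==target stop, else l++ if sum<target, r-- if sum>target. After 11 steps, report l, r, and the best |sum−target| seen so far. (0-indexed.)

l=1, r=3, best |Δ|=2

[0,13] -15+39=24 d=39 * → r--
[0,12] -15+36=21 d=36 * → r--
[0,11] -15+34=19 d=34 * → r--
[0,10] -15+30=15 d=30 * → r--
[0,9] -15+29=14 d=29 * → r--
[0,8] -15+27=12 d=27 * → r--
[0,7] -15+23=8 d=23 * → r--
[0,6] -15+14=-1 d=14 * → r--
[0,5] -15+13=-2 d=13 * → r--
[0,4] -15+-2=-17 d=2 * → l++
[1,4] -7+-2=-9 d=6 → r--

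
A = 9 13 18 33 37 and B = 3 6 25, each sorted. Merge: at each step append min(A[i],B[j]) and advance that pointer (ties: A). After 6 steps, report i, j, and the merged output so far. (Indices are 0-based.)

i=3, j=3, merged so far=[3, 6, 9, 13, 18, 25]

[i=0,j=0] A[i]=9>B[j]=3 take 3 → j++
[i=0,j=1] A[i]=9>B[j]=6 take 6 → j++
[i=0,j=2] A[i]=9<=B[j]=25 take 9 → i++
[i=1,j=2] A[i]=13<=B[j]=25 take 13 → i++
[i=2,j=2] A[i]=18<=B[j]=25 take 18 → i++
[i=3,j=2] A[i]=33>B[j]=25 take 25 → j++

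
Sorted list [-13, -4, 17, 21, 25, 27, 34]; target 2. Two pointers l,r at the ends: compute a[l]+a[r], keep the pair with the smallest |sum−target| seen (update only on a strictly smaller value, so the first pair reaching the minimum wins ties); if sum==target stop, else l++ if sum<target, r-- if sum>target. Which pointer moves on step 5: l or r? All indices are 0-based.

l=0 r=6: -13+34=21 d=19 *, r--
l=0 r=5: -13+27=14 d=12 *, r--
l=0 r=4: -13+25=12 d=10 *, r--
l=0 r=3: -13+21=8 d=6 *, r--
l=0 r=2: -13+17=4 d=2 *, r--

r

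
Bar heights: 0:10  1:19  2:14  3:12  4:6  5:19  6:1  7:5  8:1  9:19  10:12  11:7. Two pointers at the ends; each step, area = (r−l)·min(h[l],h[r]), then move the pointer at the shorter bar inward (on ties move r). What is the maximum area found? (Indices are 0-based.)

[0,11] min(10,7)*11=77 best=77 * → r--
[0,10] min(10,12)*10=100 best=100 * → l++
[1,10] min(19,12)*9=108 best=108 * → r--
[1,9] min(19,19)*8=152 best=152 * → r--
[1,8] min(19,1)*7=7 best=152 → r--
[1,7] min(19,5)*6=30 best=152 → r--
[1,6] min(19,1)*5=5 best=152 → r--
[1,5] min(19,19)*4=76 best=152 → r--
[1,4] min(19,6)*3=18 best=152 → r--
[1,3] min(19,12)*2=24 best=152 → r--
[1,2] min(19,14)*1=14 best=152 → r--

max area = 152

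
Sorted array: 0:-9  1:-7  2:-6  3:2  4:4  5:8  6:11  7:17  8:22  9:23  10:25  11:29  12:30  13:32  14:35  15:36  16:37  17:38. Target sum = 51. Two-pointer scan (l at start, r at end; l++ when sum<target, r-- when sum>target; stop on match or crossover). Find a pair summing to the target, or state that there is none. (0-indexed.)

l=0 r=17: -9+38=29 <51, l++
l=1 r=17: -7+38=31 <51, l++
l=2 r=17: -6+38=32 <51, l++
l=3 r=17: 2+38=40 <51, l++
l=4 r=17: 4+38=42 <51, l++
l=5 r=17: 8+38=46 <51, l++
l=6 r=17: 11+38=49 <51, l++
l=7 r=17: 17+38=55 >51, r--
l=7 r=16: 17+37=54 >51, r--
l=7 r=15: 17+36=53 >51, r--
l=7 r=14: 17+35=52 >51, r--
l=7 r=13: 17+32=49 <51, l++
l=8 r=13: 22+32=54 >51, r--
l=8 r=12: 22+30=52 >51, r--
l=8 r=11: 22+29=51, found

(22, 29)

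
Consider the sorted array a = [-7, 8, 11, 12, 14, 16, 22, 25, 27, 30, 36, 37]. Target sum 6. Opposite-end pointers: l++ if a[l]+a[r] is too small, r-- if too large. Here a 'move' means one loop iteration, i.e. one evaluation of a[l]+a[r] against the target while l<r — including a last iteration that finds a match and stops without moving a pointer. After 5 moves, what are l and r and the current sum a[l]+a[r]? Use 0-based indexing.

l=0 r=11: -7+37=30 >6, r--
l=0 r=10: -7+36=29 >6, r--
l=0 r=9: -7+30=23 >6, r--
l=0 r=8: -7+27=20 >6, r--
l=0 r=7: -7+25=18 >6, r--

l=0, r=6, sum=15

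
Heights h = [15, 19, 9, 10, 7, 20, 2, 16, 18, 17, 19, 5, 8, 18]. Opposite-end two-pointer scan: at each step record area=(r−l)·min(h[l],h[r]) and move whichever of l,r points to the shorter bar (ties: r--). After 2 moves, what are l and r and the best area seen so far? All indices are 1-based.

l=2, r=13, best area=216

l=1 r=14: min(15,18)*13=195 best=195 *, l++
l=2 r=14: min(19,18)*12=216 best=216 *, r--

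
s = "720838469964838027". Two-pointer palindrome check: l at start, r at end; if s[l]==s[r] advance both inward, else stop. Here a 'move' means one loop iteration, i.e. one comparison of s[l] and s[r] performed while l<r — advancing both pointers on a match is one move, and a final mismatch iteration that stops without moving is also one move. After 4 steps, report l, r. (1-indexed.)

l=1 r=18: '7'=='7', l++,r--
l=2 r=17: '2'=='2', l++,r--
l=3 r=16: '0'=='0', l++,r--
l=4 r=15: '8'=='8', l++,r--

l=5, r=14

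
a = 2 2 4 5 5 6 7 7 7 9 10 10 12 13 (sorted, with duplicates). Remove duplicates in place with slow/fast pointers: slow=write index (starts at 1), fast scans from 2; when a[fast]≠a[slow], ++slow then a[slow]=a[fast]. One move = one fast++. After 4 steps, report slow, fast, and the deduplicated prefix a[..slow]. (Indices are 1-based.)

slow=1 fast=2: a[fast]=2=a[slow] dup, fast++
slow=1 fast=3: a[fast]=4≠a[slow]=2 write a[2]=4, slow++,fast++
slow=2 fast=4: a[fast]=5≠a[slow]=4 write a[3]=5, slow++,fast++
slow=3 fast=5: a[fast]=5=a[slow] dup, fast++

slow=3, fast=6, prefix=[2, 4, 5]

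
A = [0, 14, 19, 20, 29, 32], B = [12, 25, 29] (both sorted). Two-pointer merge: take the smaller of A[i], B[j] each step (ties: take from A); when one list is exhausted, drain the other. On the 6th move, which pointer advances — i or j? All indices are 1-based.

[i=1,j=1] A[i]=0<=B[j]=12 take 0 → i++
[i=2,j=1] A[i]=14>B[j]=12 take 12 → j++
[i=2,j=2] A[i]=14<=B[j]=25 take 14 → i++
[i=3,j=2] A[i]=19<=B[j]=25 take 19 → i++
[i=4,j=2] A[i]=20<=B[j]=25 take 20 → i++
[i=5,j=2] A[i]=29>B[j]=25 take 25 → j++

j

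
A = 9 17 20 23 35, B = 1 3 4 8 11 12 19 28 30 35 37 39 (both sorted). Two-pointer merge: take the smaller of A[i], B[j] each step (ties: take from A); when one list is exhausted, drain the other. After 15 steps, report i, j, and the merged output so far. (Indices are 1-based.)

i=1 j=1: A[i]=9>B[j]=1 take 1, j++
i=1 j=2: A[i]=9>B[j]=3 take 3, j++
i=1 j=3: A[i]=9>B[j]=4 take 4, j++
i=1 j=4: A[i]=9>B[j]=8 take 8, j++
i=1 j=5: A[i]=9<=B[j]=11 take 9, i++
i=2 j=5: A[i]=17>B[j]=11 take 11, j++
i=2 j=6: A[i]=17>B[j]=12 take 12, j++
i=2 j=7: A[i]=17<=B[j]=19 take 17, i++
i=3 j=7: A[i]=20>B[j]=19 take 19, j++
i=3 j=8: A[i]=20<=B[j]=28 take 20, i++
i=4 j=8: A[i]=23<=B[j]=28 take 23, i++
i=5 j=8: A[i]=35>B[j]=28 take 28, j++
i=5 j=9: A[i]=35>B[j]=30 take 30, j++
i=5 j=10: A[i]=35<=B[j]=35 take 35, i++
i=6 j=10: A done, take B[j]=35, j++

i=6, j=11, merged so far=[1, 3, 4, 8, 9, 11, 12, 17, 19, 20, 23, 28, 30, 35, 35]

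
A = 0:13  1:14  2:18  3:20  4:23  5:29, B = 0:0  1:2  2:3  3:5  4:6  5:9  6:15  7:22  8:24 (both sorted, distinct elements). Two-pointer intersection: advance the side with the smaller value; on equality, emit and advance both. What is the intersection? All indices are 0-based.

[i=0,j=0] 13>0 → j++
[i=0,j=1] 13>2 → j++
[i=0,j=2] 13>3 → j++
[i=0,j=3] 13>5 → j++
[i=0,j=4] 13>6 → j++
[i=0,j=5] 13>9 → j++
[i=0,j=6] 13<15 → i++
[i=1,j=6] 14<15 → i++
[i=2,j=6] 18>15 → j++
[i=2,j=7] 18<22 → i++
[i=3,j=7] 20<22 → i++
[i=4,j=7] 23>22 → j++
[i=4,j=8] 23<24 → i++
[i=5,j=8] 29>24 → j++

intersection = []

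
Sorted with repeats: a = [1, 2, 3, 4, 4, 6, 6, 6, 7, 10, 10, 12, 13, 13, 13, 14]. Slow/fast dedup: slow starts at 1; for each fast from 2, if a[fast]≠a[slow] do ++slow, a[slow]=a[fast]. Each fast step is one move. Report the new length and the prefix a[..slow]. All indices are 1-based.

(s=1,f=2) a[fast]=2≠a[slow]=1 write a[2]=2 → slow++,fast++
(s=2,f=3) a[fast]=3≠a[slow]=2 write a[3]=3 → slow++,fast++
(s=3,f=4) a[fast]=4≠a[slow]=3 write a[4]=4 → slow++,fast++
(s=4,f=5) a[fast]=4=a[slow] dup → fast++
(s=4,f=6) a[fast]=6≠a[slow]=4 write a[5]=6 → slow++,fast++
(s=5,f=7) a[fast]=6=a[slow] dup → fast++
(s=5,f=8) a[fast]=6=a[slow] dup → fast++
(s=5,f=9) a[fast]=7≠a[slow]=6 write a[6]=7 → slow++,fast++
(s=6,f=10) a[fast]=10≠a[slow]=7 write a[7]=10 → slow++,fast++
(s=7,f=11) a[fast]=10=a[slow] dup → fast++
(s=7,f=12) a[fast]=12≠a[slow]=10 write a[8]=12 → slow++,fast++
(s=8,f=13) a[fast]=13≠a[slow]=12 write a[9]=13 → slow++,fast++
(s=9,f=14) a[fast]=13=a[slow] dup → fast++
(s=9,f=15) a[fast]=13=a[slow] dup → fast++
(s=9,f=16) a[fast]=14≠a[slow]=13 write a[10]=14 → slow++,fast++

length 10; prefix = [1, 2, 3, 4, 6, 7, 10, 12, 13, 14]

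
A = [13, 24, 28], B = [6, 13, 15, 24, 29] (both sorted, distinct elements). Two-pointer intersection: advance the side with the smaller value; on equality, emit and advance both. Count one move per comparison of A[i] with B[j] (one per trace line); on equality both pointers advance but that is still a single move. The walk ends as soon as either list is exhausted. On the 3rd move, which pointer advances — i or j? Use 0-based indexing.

j

i=0 j=0: 13>6, j++
i=0 j=1: 13==13 emit, i++,j++
i=1 j=2: 24>15, j++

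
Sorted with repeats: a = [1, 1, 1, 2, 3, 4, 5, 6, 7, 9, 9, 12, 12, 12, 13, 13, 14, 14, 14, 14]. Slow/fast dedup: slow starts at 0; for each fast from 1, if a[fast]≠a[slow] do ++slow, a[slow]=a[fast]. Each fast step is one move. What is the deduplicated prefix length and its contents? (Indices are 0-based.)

(s=0,f=1) a[fast]=1=a[slow] dup → fast++
(s=0,f=2) a[fast]=1=a[slow] dup → fast++
(s=0,f=3) a[fast]=2≠a[slow]=1 write a[1]=2 → slow++,fast++
(s=1,f=4) a[fast]=3≠a[slow]=2 write a[2]=3 → slow++,fast++
(s=2,f=5) a[fast]=4≠a[slow]=3 write a[3]=4 → slow++,fast++
(s=3,f=6) a[fast]=5≠a[slow]=4 write a[4]=5 → slow++,fast++
(s=4,f=7) a[fast]=6≠a[slow]=5 write a[5]=6 → slow++,fast++
(s=5,f=8) a[fast]=7≠a[slow]=6 write a[6]=7 → slow++,fast++
(s=6,f=9) a[fast]=9≠a[slow]=7 write a[7]=9 → slow++,fast++
(s=7,f=10) a[fast]=9=a[slow] dup → fast++
(s=7,f=11) a[fast]=12≠a[slow]=9 write a[8]=12 → slow++,fast++
(s=8,f=12) a[fast]=12=a[slow] dup → fast++
(s=8,f=13) a[fast]=12=a[slow] dup → fast++
(s=8,f=14) a[fast]=13≠a[slow]=12 write a[9]=13 → slow++,fast++
(s=9,f=15) a[fast]=13=a[slow] dup → fast++
(s=9,f=16) a[fast]=14≠a[slow]=13 write a[10]=14 → slow++,fast++
(s=10,f=17) a[fast]=14=a[slow] dup → fast++
(s=10,f=18) a[fast]=14=a[slow] dup → fast++
(s=10,f=19) a[fast]=14=a[slow] dup → fast++

length 11; prefix = [1, 2, 3, 4, 5, 6, 7, 9, 12, 13, 14]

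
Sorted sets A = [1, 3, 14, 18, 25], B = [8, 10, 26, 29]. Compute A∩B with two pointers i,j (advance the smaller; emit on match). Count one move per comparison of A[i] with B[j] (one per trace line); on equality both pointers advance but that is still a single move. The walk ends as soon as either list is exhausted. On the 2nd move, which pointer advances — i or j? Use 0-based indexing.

i

[i=0,j=0] 1<8 → i++
[i=1,j=0] 3<8 → i++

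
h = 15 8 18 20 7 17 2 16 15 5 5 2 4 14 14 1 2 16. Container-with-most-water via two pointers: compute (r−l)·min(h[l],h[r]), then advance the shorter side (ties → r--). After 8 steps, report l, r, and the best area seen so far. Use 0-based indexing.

l=2, r=11, best area=255

[0,17] min(15,16)*17=255 best=255 * → l++
[1,17] min(8,16)*16=128 best=255 → l++
[2,17] min(18,16)*15=240 best=255 → r--
[2,16] min(18,2)*14=28 best=255 → r--
[2,15] min(18,1)*13=13 best=255 → r--
[2,14] min(18,14)*12=168 best=255 → r--
[2,13] min(18,14)*11=154 best=255 → r--
[2,12] min(18,4)*10=40 best=255 → r--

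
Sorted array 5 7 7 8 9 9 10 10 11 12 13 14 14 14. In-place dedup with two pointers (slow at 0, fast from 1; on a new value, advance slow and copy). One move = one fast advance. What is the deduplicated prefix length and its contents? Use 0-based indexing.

length 9; prefix = [5, 7, 8, 9, 10, 11, 12, 13, 14]

slow=0 fast=1: a[fast]=7≠a[slow]=5 write a[1]=7, slow++,fast++
slow=1 fast=2: a[fast]=7=a[slow] dup, fast++
slow=1 fast=3: a[fast]=8≠a[slow]=7 write a[2]=8, slow++,fast++
slow=2 fast=4: a[fast]=9≠a[slow]=8 write a[3]=9, slow++,fast++
slow=3 fast=5: a[fast]=9=a[slow] dup, fast++
slow=3 fast=6: a[fast]=10≠a[slow]=9 write a[4]=10, slow++,fast++
slow=4 fast=7: a[fast]=10=a[slow] dup, fast++
slow=4 fast=8: a[fast]=11≠a[slow]=10 write a[5]=11, slow++,fast++
slow=5 fast=9: a[fast]=12≠a[slow]=11 write a[6]=12, slow++,fast++
slow=6 fast=10: a[fast]=13≠a[slow]=12 write a[7]=13, slow++,fast++
slow=7 fast=11: a[fast]=14≠a[slow]=13 write a[8]=14, slow++,fast++
slow=8 fast=12: a[fast]=14=a[slow] dup, fast++
slow=8 fast=13: a[fast]=14=a[slow] dup, fast++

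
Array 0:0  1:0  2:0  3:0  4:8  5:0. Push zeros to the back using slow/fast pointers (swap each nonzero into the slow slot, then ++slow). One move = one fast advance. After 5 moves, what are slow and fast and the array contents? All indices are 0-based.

slow=1, fast=5, a=[8, 0, 0, 0, 0, 0]

slow=0 fast=0: a[fast]=0, fast++
slow=0 fast=1: a[fast]=0, fast++
slow=0 fast=2: a[fast]=0, fast++
slow=0 fast=3: a[fast]=0, fast++
slow=0 fast=4: a[fast]=8≠0 swap→a[0]=8, slow++,fast++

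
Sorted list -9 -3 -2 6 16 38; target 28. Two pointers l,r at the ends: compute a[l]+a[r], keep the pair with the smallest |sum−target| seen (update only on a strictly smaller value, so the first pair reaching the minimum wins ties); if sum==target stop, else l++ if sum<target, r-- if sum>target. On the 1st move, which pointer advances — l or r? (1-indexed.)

l=1 r=6: -9+38=29 d=1 *, r--

r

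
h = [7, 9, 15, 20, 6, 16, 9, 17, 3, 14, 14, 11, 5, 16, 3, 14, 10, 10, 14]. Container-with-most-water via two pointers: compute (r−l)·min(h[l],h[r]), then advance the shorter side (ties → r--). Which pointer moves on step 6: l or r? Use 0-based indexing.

r

l=0 r=18: min(7,14)*18=126 best=126 *, l++
l=1 r=18: min(9,14)*17=153 best=153 *, l++
l=2 r=18: min(15,14)*16=224 best=224 *, r--
l=2 r=17: min(15,10)*15=150 best=224, r--
l=2 r=16: min(15,10)*14=140 best=224, r--
l=2 r=15: min(15,14)*13=182 best=224, r--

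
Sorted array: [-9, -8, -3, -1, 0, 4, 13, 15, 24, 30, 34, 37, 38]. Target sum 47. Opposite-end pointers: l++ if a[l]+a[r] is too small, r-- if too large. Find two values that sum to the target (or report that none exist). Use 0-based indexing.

l=0 r=12: -9+38=29 <47, l++
l=1 r=12: -8+38=30 <47, l++
l=2 r=12: -3+38=35 <47, l++
l=3 r=12: -1+38=37 <47, l++
l=4 r=12: 0+38=38 <47, l++
l=5 r=12: 4+38=42 <47, l++
l=6 r=12: 13+38=51 >47, r--
l=6 r=11: 13+37=50 >47, r--
l=6 r=10: 13+34=47, found

(13, 34)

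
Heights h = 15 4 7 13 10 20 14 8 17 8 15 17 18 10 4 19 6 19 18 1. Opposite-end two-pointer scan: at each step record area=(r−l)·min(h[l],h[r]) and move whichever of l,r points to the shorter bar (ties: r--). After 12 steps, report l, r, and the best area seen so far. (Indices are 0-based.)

l=0 r=19: min(15,1)*19=19 best=19 *, r--
l=0 r=18: min(15,18)*18=270 best=270 *, l++
l=1 r=18: min(4,18)*17=68 best=270, l++
l=2 r=18: min(7,18)*16=112 best=270, l++
l=3 r=18: min(13,18)*15=195 best=270, l++
l=4 r=18: min(10,18)*14=140 best=270, l++
l=5 r=18: min(20,18)*13=234 best=270, r--
l=5 r=17: min(20,19)*12=228 best=270, r--
l=5 r=16: min(20,6)*11=66 best=270, r--
l=5 r=15: min(20,19)*10=190 best=270, r--
l=5 r=14: min(20,4)*9=36 best=270, r--
l=5 r=13: min(20,10)*8=80 best=270, r--

l=5, r=12, best area=270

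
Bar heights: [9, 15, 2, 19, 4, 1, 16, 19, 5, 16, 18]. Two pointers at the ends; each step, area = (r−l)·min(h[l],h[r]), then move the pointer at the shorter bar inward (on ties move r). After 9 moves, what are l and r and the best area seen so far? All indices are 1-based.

[1,11] min(9,18)*10=90 best=90 * → l++
[2,11] min(15,18)*9=135 best=135 * → l++
[3,11] min(2,18)*8=16 best=135 → l++
[4,11] min(19,18)*7=126 best=135 → r--
[4,10] min(19,16)*6=96 best=135 → r--
[4,9] min(19,5)*5=25 best=135 → r--
[4,8] min(19,19)*4=76 best=135 → r--
[4,7] min(19,16)*3=48 best=135 → r--
[4,6] min(19,1)*2=2 best=135 → r--

l=4, r=5, best area=135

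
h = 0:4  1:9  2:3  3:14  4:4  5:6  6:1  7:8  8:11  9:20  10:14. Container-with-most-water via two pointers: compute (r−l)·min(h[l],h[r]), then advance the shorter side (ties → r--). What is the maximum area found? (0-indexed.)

max area = 98

l=0 r=10: min(4,14)*10=40 best=40 *, l++
l=1 r=10: min(9,14)*9=81 best=81 *, l++
l=2 r=10: min(3,14)*8=24 best=81, l++
l=3 r=10: min(14,14)*7=98 best=98 *, r--
l=3 r=9: min(14,20)*6=84 best=98, l++
l=4 r=9: min(4,20)*5=20 best=98, l++
l=5 r=9: min(6,20)*4=24 best=98, l++
l=6 r=9: min(1,20)*3=3 best=98, l++
l=7 r=9: min(8,20)*2=16 best=98, l++
l=8 r=9: min(11,20)*1=11 best=98, l++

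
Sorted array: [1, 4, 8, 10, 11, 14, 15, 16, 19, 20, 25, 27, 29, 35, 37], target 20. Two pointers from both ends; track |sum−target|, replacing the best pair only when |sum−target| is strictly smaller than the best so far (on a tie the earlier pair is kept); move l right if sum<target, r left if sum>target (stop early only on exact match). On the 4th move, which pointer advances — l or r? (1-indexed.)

[1,15] 1+37=38 d=18 * → r--
[1,14] 1+35=36 d=16 * → r--
[1,13] 1+29=30 d=10 * → r--
[1,12] 1+27=28 d=8 * → r--

r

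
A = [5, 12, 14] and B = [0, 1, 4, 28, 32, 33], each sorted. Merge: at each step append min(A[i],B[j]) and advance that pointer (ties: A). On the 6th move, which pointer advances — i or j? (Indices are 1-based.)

i=1 j=1: A[i]=5>B[j]=0 take 0, j++
i=1 j=2: A[i]=5>B[j]=1 take 1, j++
i=1 j=3: A[i]=5>B[j]=4 take 4, j++
i=1 j=4: A[i]=5<=B[j]=28 take 5, i++
i=2 j=4: A[i]=12<=B[j]=28 take 12, i++
i=3 j=4: A[i]=14<=B[j]=28 take 14, i++

i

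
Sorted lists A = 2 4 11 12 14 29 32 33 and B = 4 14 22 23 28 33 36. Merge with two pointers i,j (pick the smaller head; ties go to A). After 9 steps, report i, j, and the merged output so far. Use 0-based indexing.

i=5, j=4, merged so far=[2, 4, 4, 11, 12, 14, 14, 22, 23]

[i=0,j=0] A[i]=2<=B[j]=4 take 2 → i++
[i=1,j=0] A[i]=4<=B[j]=4 take 4 → i++
[i=2,j=0] A[i]=11>B[j]=4 take 4 → j++
[i=2,j=1] A[i]=11<=B[j]=14 take 11 → i++
[i=3,j=1] A[i]=12<=B[j]=14 take 12 → i++
[i=4,j=1] A[i]=14<=B[j]=14 take 14 → i++
[i=5,j=1] A[i]=29>B[j]=14 take 14 → j++
[i=5,j=2] A[i]=29>B[j]=22 take 22 → j++
[i=5,j=3] A[i]=29>B[j]=23 take 23 → j++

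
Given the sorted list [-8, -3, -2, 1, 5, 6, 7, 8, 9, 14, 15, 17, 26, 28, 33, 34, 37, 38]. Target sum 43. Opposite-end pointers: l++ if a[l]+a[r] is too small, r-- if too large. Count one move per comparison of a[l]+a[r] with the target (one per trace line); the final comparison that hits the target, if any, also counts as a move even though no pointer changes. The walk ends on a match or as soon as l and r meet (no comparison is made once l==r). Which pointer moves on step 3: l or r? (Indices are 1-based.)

l=1 r=18: -8+38=30 <43, l++
l=2 r=18: -3+38=35 <43, l++
l=3 r=18: -2+38=36 <43, l++

l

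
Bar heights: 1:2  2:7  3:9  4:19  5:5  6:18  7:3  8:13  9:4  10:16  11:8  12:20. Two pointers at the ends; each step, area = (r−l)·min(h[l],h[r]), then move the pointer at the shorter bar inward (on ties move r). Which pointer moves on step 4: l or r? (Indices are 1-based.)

l

l=1 r=12: min(2,20)*11=22 best=22 *, l++
l=2 r=12: min(7,20)*10=70 best=70 *, l++
l=3 r=12: min(9,20)*9=81 best=81 *, l++
l=4 r=12: min(19,20)*8=152 best=152 *, l++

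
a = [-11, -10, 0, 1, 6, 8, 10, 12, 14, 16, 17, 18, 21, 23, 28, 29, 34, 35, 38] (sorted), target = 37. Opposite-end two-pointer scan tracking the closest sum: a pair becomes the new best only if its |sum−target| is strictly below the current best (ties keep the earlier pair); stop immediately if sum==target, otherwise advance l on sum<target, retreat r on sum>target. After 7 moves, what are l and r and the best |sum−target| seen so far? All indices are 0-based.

l=4, r=15, best |Δ|=1

l=0 r=18: -11+38=27 d=10 *, l++
l=1 r=18: -10+38=28 d=9 *, l++
l=2 r=18: 0+38=38 d=1 *, r--
l=2 r=17: 0+35=35 d=2, l++
l=3 r=17: 1+35=36 d=1, l++
l=4 r=17: 6+35=41 d=4, r--
l=4 r=16: 6+34=40 d=3, r--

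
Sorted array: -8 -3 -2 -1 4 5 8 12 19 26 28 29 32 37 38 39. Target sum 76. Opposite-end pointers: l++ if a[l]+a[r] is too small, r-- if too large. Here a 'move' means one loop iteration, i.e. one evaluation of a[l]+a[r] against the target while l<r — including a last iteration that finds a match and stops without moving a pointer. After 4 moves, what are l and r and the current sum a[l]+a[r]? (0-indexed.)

l=0 r=15: -8+39=31 <76, l++
l=1 r=15: -3+39=36 <76, l++
l=2 r=15: -2+39=37 <76, l++
l=3 r=15: -1+39=38 <76, l++

l=4, r=15, sum=43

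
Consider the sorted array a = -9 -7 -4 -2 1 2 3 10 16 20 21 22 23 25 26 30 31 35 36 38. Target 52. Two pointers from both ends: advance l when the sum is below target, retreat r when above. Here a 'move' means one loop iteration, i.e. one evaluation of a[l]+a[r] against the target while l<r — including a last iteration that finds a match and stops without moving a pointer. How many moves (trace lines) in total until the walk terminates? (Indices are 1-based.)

[1,20] -9+38=29 <52 → l++
[2,20] -7+38=31 <52 → l++
[3,20] -4+38=34 <52 → l++
[4,20] -2+38=36 <52 → l++
[5,20] 1+38=39 <52 → l++
[6,20] 2+38=40 <52 → l++
[7,20] 3+38=41 <52 → l++
[8,20] 10+38=48 <52 → l++
[9,20] 16+38=54 >52 → r--
[9,19] 16+36=52 → found

10 moves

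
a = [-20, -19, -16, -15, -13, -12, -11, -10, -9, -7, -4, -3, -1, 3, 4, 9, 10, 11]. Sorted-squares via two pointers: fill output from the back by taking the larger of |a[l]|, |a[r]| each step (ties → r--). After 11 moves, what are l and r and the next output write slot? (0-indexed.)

l=8, r=14, next write slot=6

[0,17] |-20|>|11| out[17]=400 → l++
[1,17] |-19|>|11| out[16]=361 → l++
[2,17] |-16|>|11| out[15]=256 → l++
[3,17] |-15|>|11| out[14]=225 → l++
[4,17] |-13|>|11| out[13]=169 → l++
[5,17] |-12|>|11| out[12]=144 → l++
[6,17] |-11|<=|11| out[11]=121 → r--
[6,16] |-11|>|10| out[10]=121 → l++
[7,16] |-10|<=|10| out[9]=100 → r--
[7,15] |-10|>|9| out[8]=100 → l++
[8,15] |-9|<=|9| out[7]=81 → r--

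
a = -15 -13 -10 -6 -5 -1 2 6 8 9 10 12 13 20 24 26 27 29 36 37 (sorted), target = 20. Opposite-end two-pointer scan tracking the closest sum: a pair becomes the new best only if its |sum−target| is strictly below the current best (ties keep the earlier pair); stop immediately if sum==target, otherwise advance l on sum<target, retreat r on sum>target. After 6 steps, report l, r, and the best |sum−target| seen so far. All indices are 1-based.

[1,20] -15+37=22 d=2 * → r--
[1,19] -15+36=21 d=1 * → r--
[1,18] -15+29=14 d=6 → l++
[2,18] -13+29=16 d=4 → l++
[3,18] -10+29=19 d=1 → l++
[4,18] -6+29=23 d=3 → r--

l=4, r=17, best |Δ|=1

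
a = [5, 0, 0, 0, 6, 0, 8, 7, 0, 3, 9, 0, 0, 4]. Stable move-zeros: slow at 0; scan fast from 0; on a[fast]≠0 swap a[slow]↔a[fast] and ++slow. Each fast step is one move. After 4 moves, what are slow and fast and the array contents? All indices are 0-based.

slow=1, fast=4, a=[5, 0, 0, 0, 6, 0, 8, 7, 0, 3, 9, 0, 0, 4]

slow=0 fast=0: a[fast]=5≠0 swap→a[0]=5, slow++,fast++
slow=1 fast=1: a[fast]=0, fast++
slow=1 fast=2: a[fast]=0, fast++
slow=1 fast=3: a[fast]=0, fast++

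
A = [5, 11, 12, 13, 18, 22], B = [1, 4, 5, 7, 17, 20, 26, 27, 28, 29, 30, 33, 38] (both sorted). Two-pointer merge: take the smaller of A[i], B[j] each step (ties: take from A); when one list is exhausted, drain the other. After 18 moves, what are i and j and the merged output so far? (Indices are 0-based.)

[i=0,j=0] A[i]=5>B[j]=1 take 1 → j++
[i=0,j=1] A[i]=5>B[j]=4 take 4 → j++
[i=0,j=2] A[i]=5<=B[j]=5 take 5 → i++
[i=1,j=2] A[i]=11>B[j]=5 take 5 → j++
[i=1,j=3] A[i]=11>B[j]=7 take 7 → j++
[i=1,j=4] A[i]=11<=B[j]=17 take 11 → i++
[i=2,j=4] A[i]=12<=B[j]=17 take 12 → i++
[i=3,j=4] A[i]=13<=B[j]=17 take 13 → i++
[i=4,j=4] A[i]=18>B[j]=17 take 17 → j++
[i=4,j=5] A[i]=18<=B[j]=20 take 18 → i++
[i=5,j=5] A[i]=22>B[j]=20 take 20 → j++
[i=5,j=6] A[i]=22<=B[j]=26 take 22 → i++
[i=6,j=6] A done, take B[j]=26 → j++
[i=6,j=7] A done, take B[j]=27 → j++
[i=6,j=8] A done, take B[j]=28 → j++
[i=6,j=9] A done, take B[j]=29 → j++
[i=6,j=10] A done, take B[j]=30 → j++
[i=6,j=11] A done, take B[j]=33 → j++

i=6, j=12, merged so far=[1, 4, 5, 5, 7, 11, 12, 13, 17, 18, 20, 22, 26, 27, 28, 29, 30, 33]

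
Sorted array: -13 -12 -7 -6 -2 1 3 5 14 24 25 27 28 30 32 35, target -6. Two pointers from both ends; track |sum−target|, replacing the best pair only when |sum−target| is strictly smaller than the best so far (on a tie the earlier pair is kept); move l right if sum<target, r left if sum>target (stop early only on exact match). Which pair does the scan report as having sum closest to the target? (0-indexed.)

pair (-7, 1) with sum -6 (|Δ|=0)

[0,15] -13+35=22 d=28 * → r--
[0,14] -13+32=19 d=25 * → r--
[0,13] -13+30=17 d=23 * → r--
[0,12] -13+28=15 d=21 * → r--
[0,11] -13+27=14 d=20 * → r--
[0,10] -13+25=12 d=18 * → r--
[0,9] -13+24=11 d=17 * → r--
[0,8] -13+14=1 d=7 * → r--
[0,7] -13+5=-8 d=2 * → l++
[1,7] -12+5=-7 d=1 * → l++
[2,7] -7+5=-2 d=4 → r--
[2,6] -7+3=-4 d=2 → r--
[2,5] -7+1=-6 d=0 * → stop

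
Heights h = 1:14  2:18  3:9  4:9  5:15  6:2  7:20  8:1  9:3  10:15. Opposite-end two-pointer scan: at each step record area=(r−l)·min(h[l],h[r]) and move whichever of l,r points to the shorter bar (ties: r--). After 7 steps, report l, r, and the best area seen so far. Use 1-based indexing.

[1,10] min(14,15)*9=126 best=126 * → l++
[2,10] min(18,15)*8=120 best=126 → r--
[2,9] min(18,3)*7=21 best=126 → r--
[2,8] min(18,1)*6=6 best=126 → r--
[2,7] min(18,20)*5=90 best=126 → l++
[3,7] min(9,20)*4=36 best=126 → l++
[4,7] min(9,20)*3=27 best=126 → l++

l=5, r=7, best area=126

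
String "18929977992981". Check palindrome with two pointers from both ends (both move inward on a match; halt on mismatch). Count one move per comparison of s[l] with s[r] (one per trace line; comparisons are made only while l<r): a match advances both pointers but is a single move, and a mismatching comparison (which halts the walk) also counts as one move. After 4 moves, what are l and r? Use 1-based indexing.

l=5, r=10

[1,14] '1'=='1' → l++,r--
[2,13] '8'=='8' → l++,r--
[3,12] '9'=='9' → l++,r--
[4,11] '2'=='2' → l++,r--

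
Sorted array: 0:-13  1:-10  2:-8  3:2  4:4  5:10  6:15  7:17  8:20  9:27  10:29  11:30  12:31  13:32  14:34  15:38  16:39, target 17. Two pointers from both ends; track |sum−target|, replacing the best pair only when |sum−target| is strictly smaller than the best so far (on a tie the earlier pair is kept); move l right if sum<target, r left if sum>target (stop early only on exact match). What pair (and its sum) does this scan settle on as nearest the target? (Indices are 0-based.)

pair (-13, 30) with sum 17 (|Δ|=0)

[0,16] -13+39=26 d=9 * → r--
[0,15] -13+38=25 d=8 * → r--
[0,14] -13+34=21 d=4 * → r--
[0,13] -13+32=19 d=2 * → r--
[0,12] -13+31=18 d=1 * → r--
[0,11] -13+30=17 d=0 * → stop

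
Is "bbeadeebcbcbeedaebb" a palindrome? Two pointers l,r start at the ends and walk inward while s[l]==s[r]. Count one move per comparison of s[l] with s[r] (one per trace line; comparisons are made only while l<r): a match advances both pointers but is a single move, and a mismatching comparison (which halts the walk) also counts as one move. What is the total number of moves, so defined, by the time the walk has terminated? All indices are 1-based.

9 moves

[1,19] 'b'=='b' → l++,r--
[2,18] 'b'=='b' → l++,r--
[3,17] 'e'=='e' → l++,r--
[4,16] 'a'=='a' → l++,r--
[5,15] 'd'=='d' → l++,r--
[6,14] 'e'=='e' → l++,r--
[7,13] 'e'=='e' → l++,r--
[8,12] 'b'=='b' → l++,r--
[9,11] 'c'=='c' → l++,r--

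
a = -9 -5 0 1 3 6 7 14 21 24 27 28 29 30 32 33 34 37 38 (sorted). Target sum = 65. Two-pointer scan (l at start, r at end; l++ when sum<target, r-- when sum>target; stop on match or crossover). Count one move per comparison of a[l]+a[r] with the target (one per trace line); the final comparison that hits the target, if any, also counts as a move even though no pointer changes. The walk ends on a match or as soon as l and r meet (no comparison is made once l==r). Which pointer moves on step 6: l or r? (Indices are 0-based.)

[0,18] -9+38=29 <65 → l++
[1,18] -5+38=33 <65 → l++
[2,18] 0+38=38 <65 → l++
[3,18] 1+38=39 <65 → l++
[4,18] 3+38=41 <65 → l++
[5,18] 6+38=44 <65 → l++

l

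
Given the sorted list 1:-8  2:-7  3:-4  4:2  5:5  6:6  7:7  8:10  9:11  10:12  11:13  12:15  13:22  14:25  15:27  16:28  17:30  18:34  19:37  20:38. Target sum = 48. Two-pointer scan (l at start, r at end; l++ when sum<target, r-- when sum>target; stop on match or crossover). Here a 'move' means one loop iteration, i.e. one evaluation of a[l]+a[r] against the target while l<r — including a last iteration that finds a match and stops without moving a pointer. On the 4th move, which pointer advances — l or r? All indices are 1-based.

l

l=1 r=20: -8+38=30 <48, l++
l=2 r=20: -7+38=31 <48, l++
l=3 r=20: -4+38=34 <48, l++
l=4 r=20: 2+38=40 <48, l++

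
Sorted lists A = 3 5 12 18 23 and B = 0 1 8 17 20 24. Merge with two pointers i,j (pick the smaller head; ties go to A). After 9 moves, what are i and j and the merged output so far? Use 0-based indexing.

i=4, j=5, merged so far=[0, 1, 3, 5, 8, 12, 17, 18, 20]

i=0 j=0: A[i]=3>B[j]=0 take 0, j++
i=0 j=1: A[i]=3>B[j]=1 take 1, j++
i=0 j=2: A[i]=3<=B[j]=8 take 3, i++
i=1 j=2: A[i]=5<=B[j]=8 take 5, i++
i=2 j=2: A[i]=12>B[j]=8 take 8, j++
i=2 j=3: A[i]=12<=B[j]=17 take 12, i++
i=3 j=3: A[i]=18>B[j]=17 take 17, j++
i=3 j=4: A[i]=18<=B[j]=20 take 18, i++
i=4 j=4: A[i]=23>B[j]=20 take 20, j++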